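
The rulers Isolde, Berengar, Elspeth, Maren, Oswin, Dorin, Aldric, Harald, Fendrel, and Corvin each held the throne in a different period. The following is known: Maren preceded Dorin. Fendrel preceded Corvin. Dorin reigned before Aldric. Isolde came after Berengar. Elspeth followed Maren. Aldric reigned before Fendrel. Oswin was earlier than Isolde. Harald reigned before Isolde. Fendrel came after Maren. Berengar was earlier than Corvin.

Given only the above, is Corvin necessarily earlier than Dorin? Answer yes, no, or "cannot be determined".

no

Tracing the constraints gives Dorin → Aldric → Fendrel → Corvin, so Dorin must come before Corvin.
That means Corvin cannot be before Dorin.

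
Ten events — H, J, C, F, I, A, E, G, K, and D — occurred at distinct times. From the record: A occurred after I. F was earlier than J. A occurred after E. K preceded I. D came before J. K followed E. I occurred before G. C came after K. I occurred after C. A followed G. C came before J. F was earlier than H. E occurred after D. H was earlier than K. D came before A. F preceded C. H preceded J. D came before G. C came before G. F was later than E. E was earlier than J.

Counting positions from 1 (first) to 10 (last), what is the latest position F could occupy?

3

F must come before A, C, G, H, I, J, and K — 7 events forced after it.
Everything else can be placed before F in some valid order, so F can sit as late as position 10 − 7 = 3.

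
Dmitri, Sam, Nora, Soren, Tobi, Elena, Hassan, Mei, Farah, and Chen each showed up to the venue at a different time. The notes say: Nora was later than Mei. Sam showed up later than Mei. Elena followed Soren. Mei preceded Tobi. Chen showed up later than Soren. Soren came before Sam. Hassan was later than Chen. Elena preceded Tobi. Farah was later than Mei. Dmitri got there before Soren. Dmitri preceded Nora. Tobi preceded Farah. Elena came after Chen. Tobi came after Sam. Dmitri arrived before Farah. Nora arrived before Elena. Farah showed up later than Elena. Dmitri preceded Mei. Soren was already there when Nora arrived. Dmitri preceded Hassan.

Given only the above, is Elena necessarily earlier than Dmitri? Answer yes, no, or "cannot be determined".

Tracing the constraints gives Dmitri → Soren → Elena, so Dmitri must come before Elena.
That means Elena cannot be before Dmitri.

no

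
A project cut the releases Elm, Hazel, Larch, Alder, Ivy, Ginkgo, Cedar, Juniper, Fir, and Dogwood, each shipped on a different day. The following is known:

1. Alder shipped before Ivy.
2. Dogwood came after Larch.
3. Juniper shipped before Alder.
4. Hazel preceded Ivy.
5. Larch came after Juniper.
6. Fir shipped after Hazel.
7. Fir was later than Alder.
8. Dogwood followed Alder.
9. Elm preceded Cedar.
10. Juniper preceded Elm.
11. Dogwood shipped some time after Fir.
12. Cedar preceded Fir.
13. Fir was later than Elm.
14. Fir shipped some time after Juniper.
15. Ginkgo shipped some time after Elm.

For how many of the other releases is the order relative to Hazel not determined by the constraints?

Forced after Hazel: Dogwood, Fir, and Ivy.
That leaves Alder, Cedar, Elm, Ginkgo, Juniper, and Larch with no forced order relative to Hazel — 6.

6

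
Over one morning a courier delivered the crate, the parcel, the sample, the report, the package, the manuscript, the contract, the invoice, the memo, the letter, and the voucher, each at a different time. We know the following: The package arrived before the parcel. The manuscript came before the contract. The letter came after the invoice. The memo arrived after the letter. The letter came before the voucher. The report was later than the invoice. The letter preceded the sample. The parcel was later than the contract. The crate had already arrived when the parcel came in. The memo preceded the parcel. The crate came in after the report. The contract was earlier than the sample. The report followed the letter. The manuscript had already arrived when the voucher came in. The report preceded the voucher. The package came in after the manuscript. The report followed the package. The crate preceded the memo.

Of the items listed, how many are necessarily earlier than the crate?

5

Directly stated before the crate: the report.
The invoice reaches the crate via the invoice → the report → the crate.
The letter reaches the crate via the letter → the report → the crate.
The manuscript reaches the crate via the manuscript → the package → the report → the crate.
Likewise the package reaches the crate by chaining the stated constraints.
No chain forces the sample (or any of the others) ahead of the crate.
That's the invoice, the letter, the manuscript, the package, and the report — 5 in all.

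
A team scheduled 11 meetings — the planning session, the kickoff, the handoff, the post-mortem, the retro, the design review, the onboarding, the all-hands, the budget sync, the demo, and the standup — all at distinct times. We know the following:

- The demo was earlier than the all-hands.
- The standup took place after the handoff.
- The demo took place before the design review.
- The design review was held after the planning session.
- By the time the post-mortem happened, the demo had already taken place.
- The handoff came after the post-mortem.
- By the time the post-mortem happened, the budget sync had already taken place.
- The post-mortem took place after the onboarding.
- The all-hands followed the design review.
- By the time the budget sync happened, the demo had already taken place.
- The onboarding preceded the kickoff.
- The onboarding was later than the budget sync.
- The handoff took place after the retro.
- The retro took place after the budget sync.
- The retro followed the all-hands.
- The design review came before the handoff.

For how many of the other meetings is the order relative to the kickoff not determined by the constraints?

Forced before the kickoff: the budget sync, the demo, and the onboarding.
That leaves the all-hands, the design review, the handoff, the planning session, the post-mortem, the retro, and the standup with no forced order relative to the kickoff — 7.

7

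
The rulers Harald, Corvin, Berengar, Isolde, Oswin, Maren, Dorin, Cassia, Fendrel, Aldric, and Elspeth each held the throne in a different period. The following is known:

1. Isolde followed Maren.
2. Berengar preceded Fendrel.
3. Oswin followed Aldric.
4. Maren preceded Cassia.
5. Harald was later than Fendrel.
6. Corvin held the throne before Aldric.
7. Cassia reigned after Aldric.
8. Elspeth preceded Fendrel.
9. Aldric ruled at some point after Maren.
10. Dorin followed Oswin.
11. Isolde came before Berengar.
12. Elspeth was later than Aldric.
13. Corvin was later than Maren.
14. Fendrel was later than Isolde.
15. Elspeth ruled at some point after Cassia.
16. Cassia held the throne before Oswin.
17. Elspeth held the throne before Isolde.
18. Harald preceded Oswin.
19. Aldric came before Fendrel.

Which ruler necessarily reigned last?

Dorin

Every other ruler has a chain of constraints placing them before Dorin, so Dorin is last.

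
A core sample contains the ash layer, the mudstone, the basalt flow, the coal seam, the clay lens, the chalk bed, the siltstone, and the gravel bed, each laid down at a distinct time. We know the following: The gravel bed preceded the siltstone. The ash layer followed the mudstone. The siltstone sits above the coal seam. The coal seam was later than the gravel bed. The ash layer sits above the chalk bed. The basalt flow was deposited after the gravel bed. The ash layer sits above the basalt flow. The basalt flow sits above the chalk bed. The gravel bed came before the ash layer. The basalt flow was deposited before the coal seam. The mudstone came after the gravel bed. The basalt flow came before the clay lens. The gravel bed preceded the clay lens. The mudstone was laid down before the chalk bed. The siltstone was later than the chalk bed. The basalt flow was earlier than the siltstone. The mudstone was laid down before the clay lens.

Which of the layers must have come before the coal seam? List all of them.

the basalt flow, the chalk bed, the gravel bed, the mudstone

Directly stated before the coal seam: the basalt flow and the gravel bed.
The chalk bed reaches the coal seam via the chalk bed → the basalt flow → the coal seam.
The mudstone reaches the coal seam via the mudstone → the chalk bed → the basalt flow → the coal seam.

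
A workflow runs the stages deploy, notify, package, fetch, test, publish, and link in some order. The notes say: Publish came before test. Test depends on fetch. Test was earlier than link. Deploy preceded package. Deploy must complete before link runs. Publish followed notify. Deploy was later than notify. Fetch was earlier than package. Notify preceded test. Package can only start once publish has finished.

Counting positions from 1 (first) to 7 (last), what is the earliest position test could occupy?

Fetch, notify, and publish must all come before test — 3 forced predecessors.
Nothing else is forced ahead of test, so its earliest slot is position 3 + 1 = 4.

4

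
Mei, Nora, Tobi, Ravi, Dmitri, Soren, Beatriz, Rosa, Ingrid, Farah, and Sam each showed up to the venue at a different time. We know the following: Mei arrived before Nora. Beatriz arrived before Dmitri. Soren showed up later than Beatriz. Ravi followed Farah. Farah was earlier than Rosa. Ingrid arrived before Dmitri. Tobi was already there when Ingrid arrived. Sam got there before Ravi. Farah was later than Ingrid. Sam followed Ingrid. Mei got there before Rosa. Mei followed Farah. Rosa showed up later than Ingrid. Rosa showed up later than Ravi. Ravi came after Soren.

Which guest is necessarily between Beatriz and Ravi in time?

Tracing the constraints gives Beatriz → Soren → Ravi, so Soren sits after Beatriz and before Ravi.
No other guest is forced both after Beatriz and before Ravi.

Soren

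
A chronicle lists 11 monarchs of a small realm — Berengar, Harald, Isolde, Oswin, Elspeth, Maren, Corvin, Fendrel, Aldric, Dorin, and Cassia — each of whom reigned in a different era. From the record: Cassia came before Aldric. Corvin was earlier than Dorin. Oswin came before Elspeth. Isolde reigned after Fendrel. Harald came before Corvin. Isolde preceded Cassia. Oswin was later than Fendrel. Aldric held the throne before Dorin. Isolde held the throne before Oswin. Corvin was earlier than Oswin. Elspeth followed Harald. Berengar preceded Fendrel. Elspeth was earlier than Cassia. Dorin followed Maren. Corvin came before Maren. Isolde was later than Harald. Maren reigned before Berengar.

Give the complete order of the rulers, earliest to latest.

Harald, Corvin, Maren, Berengar, Fendrel, Isolde, Oswin, Elspeth, Cassia, Aldric, Dorin

The constraints fix every adjacent pair, so only one ordering works:
Harald → Corvin → Maren → Berengar → Fendrel → Isolde → Oswin → Elspeth → Cassia → Aldric → Dorin.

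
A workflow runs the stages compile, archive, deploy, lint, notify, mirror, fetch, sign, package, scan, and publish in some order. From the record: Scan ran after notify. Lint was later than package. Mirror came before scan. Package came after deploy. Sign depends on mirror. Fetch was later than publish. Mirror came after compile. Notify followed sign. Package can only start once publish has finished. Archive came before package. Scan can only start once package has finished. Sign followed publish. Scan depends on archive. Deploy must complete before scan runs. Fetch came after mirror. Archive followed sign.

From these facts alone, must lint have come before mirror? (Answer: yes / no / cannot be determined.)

no

Tracing the constraints gives mirror → sign → archive → package → lint, so mirror must come before lint.
That means lint cannot be before mirror.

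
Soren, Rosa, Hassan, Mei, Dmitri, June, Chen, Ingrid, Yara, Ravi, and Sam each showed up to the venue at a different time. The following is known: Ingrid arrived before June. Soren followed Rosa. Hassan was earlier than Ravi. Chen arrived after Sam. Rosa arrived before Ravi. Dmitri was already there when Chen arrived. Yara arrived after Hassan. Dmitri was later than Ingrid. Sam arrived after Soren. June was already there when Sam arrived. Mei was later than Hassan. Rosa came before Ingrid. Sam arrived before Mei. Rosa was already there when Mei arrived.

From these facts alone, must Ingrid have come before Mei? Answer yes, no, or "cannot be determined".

yes

Chain the constraints: Ingrid → June → Sam → Mei. Each link is directly stated, so Ingrid comes before Mei.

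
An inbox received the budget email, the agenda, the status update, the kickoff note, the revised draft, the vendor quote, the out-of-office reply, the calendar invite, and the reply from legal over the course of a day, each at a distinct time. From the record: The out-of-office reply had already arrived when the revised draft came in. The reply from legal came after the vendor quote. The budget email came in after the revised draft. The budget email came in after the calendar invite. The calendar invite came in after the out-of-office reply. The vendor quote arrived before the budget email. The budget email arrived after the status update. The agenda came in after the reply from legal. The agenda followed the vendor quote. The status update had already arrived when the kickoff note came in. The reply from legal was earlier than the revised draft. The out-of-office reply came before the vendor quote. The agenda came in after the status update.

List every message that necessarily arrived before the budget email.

Directly stated before the budget email: the calendar invite, the revised draft, the status update, and the vendor quote.
The out-of-office reply reaches the budget email via the out-of-office reply → the calendar invite → the budget email.
The reply from legal reaches the budget email via the reply from legal → the revised draft → the budget email.

the calendar invite, the out-of-office reply, the reply from legal, the revised draft, the status update, the vendor quote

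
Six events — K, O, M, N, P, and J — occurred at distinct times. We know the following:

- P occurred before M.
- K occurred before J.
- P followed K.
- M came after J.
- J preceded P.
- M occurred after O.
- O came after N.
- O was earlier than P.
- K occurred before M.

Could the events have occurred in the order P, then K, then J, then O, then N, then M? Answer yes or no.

The constraints require O before P, but in the proposed sequence P appears ahead of O. That one violation is enough.

no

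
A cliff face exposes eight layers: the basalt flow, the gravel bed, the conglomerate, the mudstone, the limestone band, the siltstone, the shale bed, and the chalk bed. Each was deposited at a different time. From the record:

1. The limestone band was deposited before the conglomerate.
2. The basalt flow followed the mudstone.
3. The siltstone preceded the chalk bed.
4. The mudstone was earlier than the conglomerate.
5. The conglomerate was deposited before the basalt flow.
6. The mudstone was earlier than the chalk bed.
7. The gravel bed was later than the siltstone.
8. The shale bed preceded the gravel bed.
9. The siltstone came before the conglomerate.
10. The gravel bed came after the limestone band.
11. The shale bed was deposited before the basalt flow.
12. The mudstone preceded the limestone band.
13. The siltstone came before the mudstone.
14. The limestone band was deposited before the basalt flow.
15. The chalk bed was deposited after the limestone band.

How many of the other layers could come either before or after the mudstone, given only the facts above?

Forced before the mudstone: the siltstone; forced after the mudstone: the basalt flow, the chalk bed, the conglomerate, the gravel bed, and the limestone band.
That leaves the shale bed with no forced order relative to the mudstone — 1.

1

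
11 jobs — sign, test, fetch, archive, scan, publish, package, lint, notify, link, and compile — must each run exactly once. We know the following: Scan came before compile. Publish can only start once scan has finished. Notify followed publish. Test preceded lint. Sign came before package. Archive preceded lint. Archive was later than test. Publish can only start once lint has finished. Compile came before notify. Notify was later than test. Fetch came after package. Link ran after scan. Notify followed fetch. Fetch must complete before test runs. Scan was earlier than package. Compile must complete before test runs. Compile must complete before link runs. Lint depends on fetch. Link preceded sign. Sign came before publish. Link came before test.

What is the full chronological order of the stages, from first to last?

scan, compile, link, sign, package, fetch, test, archive, lint, publish, notify

The constraints fix every adjacent pair, so only one ordering works:
scan → compile → link → sign → package → fetch → test → archive → lint → publish → notify.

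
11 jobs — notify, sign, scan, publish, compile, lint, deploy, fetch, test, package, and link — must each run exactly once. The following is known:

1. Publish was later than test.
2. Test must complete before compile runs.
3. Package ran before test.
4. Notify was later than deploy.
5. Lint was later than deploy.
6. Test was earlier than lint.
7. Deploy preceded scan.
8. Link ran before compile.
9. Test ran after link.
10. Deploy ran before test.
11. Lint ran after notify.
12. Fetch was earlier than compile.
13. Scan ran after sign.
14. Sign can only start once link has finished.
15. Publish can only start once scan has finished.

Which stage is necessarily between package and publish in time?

test

Tracing the constraints gives package → test → publish, so test sits after package and before publish.
No other stage is forced both after package and before publish.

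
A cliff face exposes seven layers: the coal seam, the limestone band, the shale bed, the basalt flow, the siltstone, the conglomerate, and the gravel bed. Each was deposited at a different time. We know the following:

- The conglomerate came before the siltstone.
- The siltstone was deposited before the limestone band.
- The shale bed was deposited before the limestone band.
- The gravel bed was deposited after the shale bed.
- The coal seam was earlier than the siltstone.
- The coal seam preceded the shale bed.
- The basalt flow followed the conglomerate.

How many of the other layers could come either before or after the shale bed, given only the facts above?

Forced before the shale bed: the coal seam; forced after the shale bed: the gravel bed and the limestone band.
That leaves the basalt flow, the conglomerate, and the siltstone with no forced order relative to the shale bed — 3.

3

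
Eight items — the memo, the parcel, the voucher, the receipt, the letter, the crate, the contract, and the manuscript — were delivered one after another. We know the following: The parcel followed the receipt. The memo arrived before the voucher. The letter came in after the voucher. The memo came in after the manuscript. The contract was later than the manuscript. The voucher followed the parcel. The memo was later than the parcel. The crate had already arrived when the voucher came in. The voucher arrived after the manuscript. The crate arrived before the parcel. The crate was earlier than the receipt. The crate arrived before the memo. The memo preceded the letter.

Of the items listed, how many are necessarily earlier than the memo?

Directly stated before the memo: the crate, the manuscript, and the parcel.
The receipt reaches the memo via the receipt → the parcel → the memo.
No chain forces the voucher (or any of the others) ahead of the memo.
That's the crate, the manuscript, the parcel, and the receipt — 4 in all.

4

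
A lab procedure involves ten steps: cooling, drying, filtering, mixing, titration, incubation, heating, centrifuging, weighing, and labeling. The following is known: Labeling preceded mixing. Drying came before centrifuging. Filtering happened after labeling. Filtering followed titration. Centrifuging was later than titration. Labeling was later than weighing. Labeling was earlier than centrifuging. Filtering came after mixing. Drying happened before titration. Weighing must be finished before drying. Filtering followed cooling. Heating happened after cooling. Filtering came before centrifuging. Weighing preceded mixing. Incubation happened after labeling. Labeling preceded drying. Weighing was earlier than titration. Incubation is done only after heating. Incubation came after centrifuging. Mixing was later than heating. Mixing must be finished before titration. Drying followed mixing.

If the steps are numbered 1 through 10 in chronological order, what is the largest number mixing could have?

Mixing must come before centrifuging, drying, filtering, incubation, and titration — 5 steps forced after it.
Everything else can be placed before mixing in some valid order, so mixing can sit as late as position 10 − 5 = 5.

5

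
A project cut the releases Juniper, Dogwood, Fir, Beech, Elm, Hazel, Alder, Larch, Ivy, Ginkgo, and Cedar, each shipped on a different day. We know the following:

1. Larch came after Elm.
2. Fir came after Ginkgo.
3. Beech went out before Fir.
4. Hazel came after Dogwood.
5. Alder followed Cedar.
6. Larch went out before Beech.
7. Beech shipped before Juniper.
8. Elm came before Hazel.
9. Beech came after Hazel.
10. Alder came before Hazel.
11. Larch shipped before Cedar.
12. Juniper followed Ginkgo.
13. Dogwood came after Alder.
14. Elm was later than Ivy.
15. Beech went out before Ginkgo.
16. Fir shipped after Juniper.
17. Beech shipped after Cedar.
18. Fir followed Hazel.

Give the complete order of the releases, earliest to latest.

Ivy, Elm, Larch, Cedar, Alder, Dogwood, Hazel, Beech, Ginkgo, Juniper, Fir

The constraints fix every adjacent pair, so only one ordering works:
Ivy → Elm → Larch → Cedar → Alder → Dogwood → Hazel → Beech → Ginkgo → Juniper → Fir.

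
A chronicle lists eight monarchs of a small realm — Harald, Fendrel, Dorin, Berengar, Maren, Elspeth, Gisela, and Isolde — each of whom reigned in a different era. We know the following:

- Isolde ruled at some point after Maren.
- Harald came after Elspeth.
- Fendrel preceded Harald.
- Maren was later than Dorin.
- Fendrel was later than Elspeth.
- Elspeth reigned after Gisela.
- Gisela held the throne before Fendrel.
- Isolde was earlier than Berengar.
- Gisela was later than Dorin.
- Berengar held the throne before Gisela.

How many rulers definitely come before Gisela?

4

Directly stated before Gisela: Berengar and Dorin.
Isolde reaches Gisela via Isolde → Berengar → Gisela.
Maren reaches Gisela via Maren → Isolde → Berengar → Gisela.
No chain forces Harald (or any of the others) ahead of Gisela.
That's Berengar, Dorin, Isolde, and Maren — 4 in all.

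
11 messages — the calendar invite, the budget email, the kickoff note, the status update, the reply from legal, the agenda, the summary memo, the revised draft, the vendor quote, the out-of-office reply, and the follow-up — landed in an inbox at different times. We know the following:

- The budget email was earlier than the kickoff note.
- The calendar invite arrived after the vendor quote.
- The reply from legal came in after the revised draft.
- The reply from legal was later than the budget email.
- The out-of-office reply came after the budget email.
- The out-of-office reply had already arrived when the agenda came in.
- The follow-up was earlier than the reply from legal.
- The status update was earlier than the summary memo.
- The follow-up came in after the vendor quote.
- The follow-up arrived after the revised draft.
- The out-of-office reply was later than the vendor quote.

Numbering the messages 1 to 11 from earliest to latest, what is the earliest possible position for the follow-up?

The revised draft and the vendor quote must both come before the follow-up — 2 forced predecessors.
Nothing else is forced ahead of the follow-up, so its earliest slot is position 2 + 1 = 3.

3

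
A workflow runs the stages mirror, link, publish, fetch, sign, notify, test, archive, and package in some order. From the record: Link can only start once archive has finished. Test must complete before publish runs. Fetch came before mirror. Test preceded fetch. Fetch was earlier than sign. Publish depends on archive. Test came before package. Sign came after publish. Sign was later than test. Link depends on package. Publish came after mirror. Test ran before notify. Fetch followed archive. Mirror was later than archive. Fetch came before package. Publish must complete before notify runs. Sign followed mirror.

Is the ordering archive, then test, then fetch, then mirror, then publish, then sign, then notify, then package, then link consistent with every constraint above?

yes

Check each stated constraint against the proposed order — e.g. test is ahead of package; archive is ahead of link. Every pair is in the required order; nothing is violated.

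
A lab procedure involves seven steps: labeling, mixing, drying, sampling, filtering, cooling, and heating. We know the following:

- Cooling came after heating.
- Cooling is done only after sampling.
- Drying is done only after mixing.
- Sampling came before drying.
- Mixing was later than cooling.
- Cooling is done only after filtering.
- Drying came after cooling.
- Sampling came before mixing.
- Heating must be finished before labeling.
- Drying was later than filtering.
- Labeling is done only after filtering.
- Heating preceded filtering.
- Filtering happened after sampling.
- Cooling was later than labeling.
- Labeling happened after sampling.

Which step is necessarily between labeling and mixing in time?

cooling

Tracing the constraints gives labeling → cooling → mixing, so cooling sits after labeling and before mixing.
No other step is forced both after labeling and before mixing.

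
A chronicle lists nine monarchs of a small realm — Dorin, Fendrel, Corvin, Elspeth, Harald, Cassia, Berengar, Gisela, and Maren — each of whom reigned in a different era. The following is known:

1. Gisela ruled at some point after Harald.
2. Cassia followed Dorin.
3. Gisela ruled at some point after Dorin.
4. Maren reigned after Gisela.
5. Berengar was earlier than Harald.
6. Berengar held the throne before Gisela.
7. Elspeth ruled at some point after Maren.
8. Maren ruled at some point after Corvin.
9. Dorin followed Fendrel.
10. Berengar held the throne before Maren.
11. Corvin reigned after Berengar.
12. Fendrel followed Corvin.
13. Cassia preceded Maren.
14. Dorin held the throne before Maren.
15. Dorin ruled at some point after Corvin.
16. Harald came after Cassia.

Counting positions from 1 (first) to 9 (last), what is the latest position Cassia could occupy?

5

Cassia must come before Elspeth, Gisela, Harald, and Maren — 4 rulers forced after them.
Everything else can be placed before Cassia in some valid order, so Cassia can sit as late as position 9 − 4 = 5.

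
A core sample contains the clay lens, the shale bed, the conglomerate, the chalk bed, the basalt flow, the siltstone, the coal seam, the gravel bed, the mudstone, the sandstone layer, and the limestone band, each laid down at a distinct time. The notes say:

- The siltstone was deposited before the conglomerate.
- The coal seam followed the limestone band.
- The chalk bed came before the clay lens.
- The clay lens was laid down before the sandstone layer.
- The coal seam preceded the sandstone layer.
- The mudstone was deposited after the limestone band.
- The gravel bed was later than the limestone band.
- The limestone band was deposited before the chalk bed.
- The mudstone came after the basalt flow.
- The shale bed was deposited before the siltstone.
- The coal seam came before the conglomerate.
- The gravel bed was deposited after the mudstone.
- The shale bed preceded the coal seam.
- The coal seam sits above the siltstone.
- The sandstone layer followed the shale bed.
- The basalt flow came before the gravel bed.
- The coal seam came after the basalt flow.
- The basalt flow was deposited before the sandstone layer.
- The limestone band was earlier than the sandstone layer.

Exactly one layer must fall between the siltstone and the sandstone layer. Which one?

the coal seam

Tracing the constraints gives the siltstone → the coal seam → the sandstone layer, so the coal seam sits after the siltstone and before the sandstone layer.
No other layer is forced both after the siltstone and before the sandstone layer.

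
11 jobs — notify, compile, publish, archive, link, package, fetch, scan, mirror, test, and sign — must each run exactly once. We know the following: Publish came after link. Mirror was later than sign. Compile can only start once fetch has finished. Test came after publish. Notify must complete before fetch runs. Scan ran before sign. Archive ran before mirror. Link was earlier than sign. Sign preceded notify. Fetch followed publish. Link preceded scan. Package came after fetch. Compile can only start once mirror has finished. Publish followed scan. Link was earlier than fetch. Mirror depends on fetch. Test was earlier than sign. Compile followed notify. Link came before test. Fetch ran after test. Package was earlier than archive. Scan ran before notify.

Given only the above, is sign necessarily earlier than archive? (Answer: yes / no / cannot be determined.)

yes

Chain the constraints: sign → notify → fetch → package → archive. Each link is directly stated, so sign comes before archive.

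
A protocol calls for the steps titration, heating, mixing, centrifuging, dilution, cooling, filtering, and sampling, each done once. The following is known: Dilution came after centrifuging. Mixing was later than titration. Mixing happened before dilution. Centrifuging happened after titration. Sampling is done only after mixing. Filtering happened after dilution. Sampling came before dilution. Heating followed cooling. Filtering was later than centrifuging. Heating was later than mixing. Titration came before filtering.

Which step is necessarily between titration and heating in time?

mixing

Tracing the constraints gives titration → mixing → heating, so mixing sits after titration and before heating.
No other step is forced both after titration and before heating.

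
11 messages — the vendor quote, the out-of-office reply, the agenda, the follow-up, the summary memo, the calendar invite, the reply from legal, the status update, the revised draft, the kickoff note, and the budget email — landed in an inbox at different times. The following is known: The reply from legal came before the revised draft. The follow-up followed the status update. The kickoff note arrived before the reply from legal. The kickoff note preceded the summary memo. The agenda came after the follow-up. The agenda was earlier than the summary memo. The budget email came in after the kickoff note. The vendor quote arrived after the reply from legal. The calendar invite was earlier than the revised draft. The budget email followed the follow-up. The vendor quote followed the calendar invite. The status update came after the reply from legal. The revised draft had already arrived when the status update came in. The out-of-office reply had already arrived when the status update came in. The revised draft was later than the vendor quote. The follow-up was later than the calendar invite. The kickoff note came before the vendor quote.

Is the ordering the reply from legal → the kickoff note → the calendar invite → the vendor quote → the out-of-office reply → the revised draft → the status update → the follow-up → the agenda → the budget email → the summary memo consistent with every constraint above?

The constraints require the kickoff note before the reply from legal, but in the proposed sequence the reply from legal appears ahead of the kickoff note. That one violation is enough.

no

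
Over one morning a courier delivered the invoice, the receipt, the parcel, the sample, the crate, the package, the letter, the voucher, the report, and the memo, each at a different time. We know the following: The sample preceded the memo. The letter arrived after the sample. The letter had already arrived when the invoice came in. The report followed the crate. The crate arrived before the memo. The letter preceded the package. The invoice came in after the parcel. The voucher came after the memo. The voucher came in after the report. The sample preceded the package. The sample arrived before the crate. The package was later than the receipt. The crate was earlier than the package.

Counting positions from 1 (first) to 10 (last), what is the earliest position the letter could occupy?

The sample must come before the letter — 1 forced predecessor.
Nothing else is forced ahead of the letter, so its earliest slot is position 1 + 1 = 2.

2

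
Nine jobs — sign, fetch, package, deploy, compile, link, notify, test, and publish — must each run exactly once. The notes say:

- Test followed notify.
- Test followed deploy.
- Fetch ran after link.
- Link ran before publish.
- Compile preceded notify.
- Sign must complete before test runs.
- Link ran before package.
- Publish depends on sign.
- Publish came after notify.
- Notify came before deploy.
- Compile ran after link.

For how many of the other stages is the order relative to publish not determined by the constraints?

Forced before publish: compile, link, notify, and sign.
That leaves deploy, fetch, package, and test with no forced order relative to publish — 4.

4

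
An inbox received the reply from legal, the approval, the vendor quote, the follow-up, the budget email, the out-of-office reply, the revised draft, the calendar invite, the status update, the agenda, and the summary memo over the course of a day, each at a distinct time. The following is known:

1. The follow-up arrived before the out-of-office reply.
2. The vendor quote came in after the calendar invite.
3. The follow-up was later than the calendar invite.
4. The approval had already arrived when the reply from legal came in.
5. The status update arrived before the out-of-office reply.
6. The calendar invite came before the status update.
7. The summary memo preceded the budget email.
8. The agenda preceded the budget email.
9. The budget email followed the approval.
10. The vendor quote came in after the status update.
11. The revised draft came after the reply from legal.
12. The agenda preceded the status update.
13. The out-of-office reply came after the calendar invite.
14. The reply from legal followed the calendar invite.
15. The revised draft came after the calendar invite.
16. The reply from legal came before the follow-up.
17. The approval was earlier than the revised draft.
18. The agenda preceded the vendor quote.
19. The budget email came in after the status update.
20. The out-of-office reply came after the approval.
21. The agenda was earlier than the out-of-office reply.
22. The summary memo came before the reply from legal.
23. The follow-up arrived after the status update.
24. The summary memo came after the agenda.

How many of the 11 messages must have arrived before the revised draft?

5

Directly stated before the revised draft: the approval, the calendar invite, and the reply from legal.
The agenda reaches the revised draft via the agenda → the summary memo → the reply from legal → the revised draft.
The summary memo reaches the revised draft via the summary memo → the reply from legal → the revised draft.
That's the agenda, the approval, the calendar invite, the reply from legal, and the summary memo — 5 in all.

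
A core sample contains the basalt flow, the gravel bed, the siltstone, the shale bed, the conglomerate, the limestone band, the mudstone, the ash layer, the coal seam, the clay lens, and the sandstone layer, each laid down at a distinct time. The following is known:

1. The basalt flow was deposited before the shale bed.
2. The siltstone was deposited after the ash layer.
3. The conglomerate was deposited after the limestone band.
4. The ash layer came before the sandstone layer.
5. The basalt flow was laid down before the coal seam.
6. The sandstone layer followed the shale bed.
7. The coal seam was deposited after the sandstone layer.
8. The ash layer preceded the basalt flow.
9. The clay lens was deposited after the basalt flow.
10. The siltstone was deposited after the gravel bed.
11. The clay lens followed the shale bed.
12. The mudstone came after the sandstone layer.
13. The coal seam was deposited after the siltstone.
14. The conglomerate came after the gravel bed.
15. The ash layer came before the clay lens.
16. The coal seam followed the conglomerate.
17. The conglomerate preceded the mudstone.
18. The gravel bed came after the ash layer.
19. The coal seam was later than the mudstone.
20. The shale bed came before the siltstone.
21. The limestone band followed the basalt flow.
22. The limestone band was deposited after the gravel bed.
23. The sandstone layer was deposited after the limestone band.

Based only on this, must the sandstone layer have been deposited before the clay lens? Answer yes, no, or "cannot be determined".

cannot be determined

No chain of stated constraints runs from the sandstone layer to the clay lens, and none runs from the clay lens to the sandstone layer either.
So the relative order of the sandstone layer and the clay lens is not fixed by the given facts.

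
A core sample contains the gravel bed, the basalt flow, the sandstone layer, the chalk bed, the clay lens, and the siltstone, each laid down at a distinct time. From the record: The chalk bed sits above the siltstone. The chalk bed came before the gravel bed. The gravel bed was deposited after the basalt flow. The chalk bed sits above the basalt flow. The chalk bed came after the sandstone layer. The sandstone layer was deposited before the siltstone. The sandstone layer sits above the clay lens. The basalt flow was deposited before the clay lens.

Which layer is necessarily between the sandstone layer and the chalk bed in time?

the siltstone

Tracing the constraints gives the sandstone layer → the siltstone → the chalk bed, so the siltstone sits after the sandstone layer and before the chalk bed.
No other layer is forced both after the sandstone layer and before the chalk bed.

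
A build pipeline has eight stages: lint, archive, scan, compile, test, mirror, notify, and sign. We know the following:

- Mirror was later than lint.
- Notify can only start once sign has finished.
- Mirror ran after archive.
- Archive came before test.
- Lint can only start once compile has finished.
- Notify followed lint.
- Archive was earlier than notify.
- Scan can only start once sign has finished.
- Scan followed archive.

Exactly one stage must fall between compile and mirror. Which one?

lint

Tracing the constraints gives compile → lint → mirror, so lint sits after compile and before mirror.
No other stage is forced both after compile and before mirror.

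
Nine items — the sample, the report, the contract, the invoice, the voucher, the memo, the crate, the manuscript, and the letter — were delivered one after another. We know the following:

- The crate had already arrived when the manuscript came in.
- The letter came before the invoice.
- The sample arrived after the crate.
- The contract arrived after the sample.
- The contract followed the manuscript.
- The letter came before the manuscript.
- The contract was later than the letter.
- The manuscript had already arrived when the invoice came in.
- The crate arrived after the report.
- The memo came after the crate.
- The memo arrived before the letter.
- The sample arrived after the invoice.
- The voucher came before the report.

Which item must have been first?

the voucher

The voucher has a chain of constraints placing it before every other item, so the voucher must be first.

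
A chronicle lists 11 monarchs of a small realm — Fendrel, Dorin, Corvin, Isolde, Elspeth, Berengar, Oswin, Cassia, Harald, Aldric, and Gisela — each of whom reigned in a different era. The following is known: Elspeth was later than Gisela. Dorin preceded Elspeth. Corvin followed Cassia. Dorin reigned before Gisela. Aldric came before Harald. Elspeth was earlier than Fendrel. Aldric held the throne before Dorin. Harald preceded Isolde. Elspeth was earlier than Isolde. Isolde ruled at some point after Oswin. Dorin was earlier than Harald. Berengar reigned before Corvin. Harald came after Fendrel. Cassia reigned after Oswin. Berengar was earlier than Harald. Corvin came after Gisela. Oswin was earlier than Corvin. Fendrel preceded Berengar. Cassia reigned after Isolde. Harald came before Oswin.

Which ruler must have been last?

Corvin

Every other ruler has a chain of constraints placing them before Corvin, so Corvin is last.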